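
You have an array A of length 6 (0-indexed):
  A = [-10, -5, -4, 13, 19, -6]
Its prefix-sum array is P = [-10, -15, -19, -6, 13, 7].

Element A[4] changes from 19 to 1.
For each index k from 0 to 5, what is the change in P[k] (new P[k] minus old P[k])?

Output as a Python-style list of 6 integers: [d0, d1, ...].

Element change: A[4] 19 -> 1, delta = -18
For k < 4: P[k] unchanged, delta_P[k] = 0
For k >= 4: P[k] shifts by exactly -18
Delta array: [0, 0, 0, 0, -18, -18]

Answer: [0, 0, 0, 0, -18, -18]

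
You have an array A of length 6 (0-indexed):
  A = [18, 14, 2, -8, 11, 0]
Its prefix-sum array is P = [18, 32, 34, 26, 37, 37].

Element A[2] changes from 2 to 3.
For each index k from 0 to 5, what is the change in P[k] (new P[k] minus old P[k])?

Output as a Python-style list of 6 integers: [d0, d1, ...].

Element change: A[2] 2 -> 3, delta = 1
For k < 2: P[k] unchanged, delta_P[k] = 0
For k >= 2: P[k] shifts by exactly 1
Delta array: [0, 0, 1, 1, 1, 1]

Answer: [0, 0, 1, 1, 1, 1]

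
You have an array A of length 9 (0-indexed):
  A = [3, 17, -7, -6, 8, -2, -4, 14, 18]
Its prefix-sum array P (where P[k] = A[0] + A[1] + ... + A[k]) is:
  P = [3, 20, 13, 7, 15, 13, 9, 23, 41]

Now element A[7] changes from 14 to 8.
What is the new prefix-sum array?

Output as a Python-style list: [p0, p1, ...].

Answer: [3, 20, 13, 7, 15, 13, 9, 17, 35]

Derivation:
Change: A[7] 14 -> 8, delta = -6
P[k] for k < 7: unchanged (A[7] not included)
P[k] for k >= 7: shift by delta = -6
  P[0] = 3 + 0 = 3
  P[1] = 20 + 0 = 20
  P[2] = 13 + 0 = 13
  P[3] = 7 + 0 = 7
  P[4] = 15 + 0 = 15
  P[5] = 13 + 0 = 13
  P[6] = 9 + 0 = 9
  P[7] = 23 + -6 = 17
  P[8] = 41 + -6 = 35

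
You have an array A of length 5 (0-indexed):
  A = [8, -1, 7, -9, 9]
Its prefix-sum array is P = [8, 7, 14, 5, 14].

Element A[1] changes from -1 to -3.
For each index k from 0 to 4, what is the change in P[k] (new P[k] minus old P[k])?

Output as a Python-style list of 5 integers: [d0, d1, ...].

Answer: [0, -2, -2, -2, -2]

Derivation:
Element change: A[1] -1 -> -3, delta = -2
For k < 1: P[k] unchanged, delta_P[k] = 0
For k >= 1: P[k] shifts by exactly -2
Delta array: [0, -2, -2, -2, -2]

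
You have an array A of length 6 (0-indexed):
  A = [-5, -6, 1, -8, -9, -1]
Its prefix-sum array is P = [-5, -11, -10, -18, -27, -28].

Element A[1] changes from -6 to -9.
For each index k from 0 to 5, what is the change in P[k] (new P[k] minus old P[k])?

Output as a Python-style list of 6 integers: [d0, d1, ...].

Element change: A[1] -6 -> -9, delta = -3
For k < 1: P[k] unchanged, delta_P[k] = 0
For k >= 1: P[k] shifts by exactly -3
Delta array: [0, -3, -3, -3, -3, -3]

Answer: [0, -3, -3, -3, -3, -3]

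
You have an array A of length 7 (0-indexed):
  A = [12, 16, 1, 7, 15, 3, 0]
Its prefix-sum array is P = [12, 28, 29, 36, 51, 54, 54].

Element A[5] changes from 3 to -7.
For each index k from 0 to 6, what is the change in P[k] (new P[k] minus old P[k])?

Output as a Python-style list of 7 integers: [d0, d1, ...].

Answer: [0, 0, 0, 0, 0, -10, -10]

Derivation:
Element change: A[5] 3 -> -7, delta = -10
For k < 5: P[k] unchanged, delta_P[k] = 0
For k >= 5: P[k] shifts by exactly -10
Delta array: [0, 0, 0, 0, 0, -10, -10]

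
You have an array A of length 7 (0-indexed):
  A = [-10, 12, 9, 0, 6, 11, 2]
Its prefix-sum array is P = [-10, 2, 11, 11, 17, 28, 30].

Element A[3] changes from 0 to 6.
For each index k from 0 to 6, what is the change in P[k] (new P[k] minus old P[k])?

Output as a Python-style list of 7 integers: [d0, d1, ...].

Element change: A[3] 0 -> 6, delta = 6
For k < 3: P[k] unchanged, delta_P[k] = 0
For k >= 3: P[k] shifts by exactly 6
Delta array: [0, 0, 0, 6, 6, 6, 6]

Answer: [0, 0, 0, 6, 6, 6, 6]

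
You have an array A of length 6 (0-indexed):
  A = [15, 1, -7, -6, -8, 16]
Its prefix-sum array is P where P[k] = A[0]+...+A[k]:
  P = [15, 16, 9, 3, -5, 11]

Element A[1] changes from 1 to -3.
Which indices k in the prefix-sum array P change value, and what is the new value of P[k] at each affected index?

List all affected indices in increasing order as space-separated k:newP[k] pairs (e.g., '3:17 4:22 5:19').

P[k] = A[0] + ... + A[k]
P[k] includes A[1] iff k >= 1
Affected indices: 1, 2, ..., 5; delta = -4
  P[1]: 16 + -4 = 12
  P[2]: 9 + -4 = 5
  P[3]: 3 + -4 = -1
  P[4]: -5 + -4 = -9
  P[5]: 11 + -4 = 7

Answer: 1:12 2:5 3:-1 4:-9 5:7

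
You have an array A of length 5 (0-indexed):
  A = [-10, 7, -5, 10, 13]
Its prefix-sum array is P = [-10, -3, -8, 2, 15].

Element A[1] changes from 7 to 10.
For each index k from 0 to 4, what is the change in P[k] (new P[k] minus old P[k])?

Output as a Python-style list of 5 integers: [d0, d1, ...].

Answer: [0, 3, 3, 3, 3]

Derivation:
Element change: A[1] 7 -> 10, delta = 3
For k < 1: P[k] unchanged, delta_P[k] = 0
For k >= 1: P[k] shifts by exactly 3
Delta array: [0, 3, 3, 3, 3]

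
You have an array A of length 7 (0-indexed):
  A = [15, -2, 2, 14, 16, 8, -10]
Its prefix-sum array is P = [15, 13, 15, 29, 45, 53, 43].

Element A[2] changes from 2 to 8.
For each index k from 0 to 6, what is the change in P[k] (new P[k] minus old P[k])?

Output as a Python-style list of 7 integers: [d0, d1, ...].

Answer: [0, 0, 6, 6, 6, 6, 6]

Derivation:
Element change: A[2] 2 -> 8, delta = 6
For k < 2: P[k] unchanged, delta_P[k] = 0
For k >= 2: P[k] shifts by exactly 6
Delta array: [0, 0, 6, 6, 6, 6, 6]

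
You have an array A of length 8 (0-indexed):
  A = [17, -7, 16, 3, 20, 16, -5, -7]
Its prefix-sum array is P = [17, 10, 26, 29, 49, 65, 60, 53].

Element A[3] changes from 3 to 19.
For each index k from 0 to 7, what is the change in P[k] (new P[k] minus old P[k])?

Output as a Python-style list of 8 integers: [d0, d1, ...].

Element change: A[3] 3 -> 19, delta = 16
For k < 3: P[k] unchanged, delta_P[k] = 0
For k >= 3: P[k] shifts by exactly 16
Delta array: [0, 0, 0, 16, 16, 16, 16, 16]

Answer: [0, 0, 0, 16, 16, 16, 16, 16]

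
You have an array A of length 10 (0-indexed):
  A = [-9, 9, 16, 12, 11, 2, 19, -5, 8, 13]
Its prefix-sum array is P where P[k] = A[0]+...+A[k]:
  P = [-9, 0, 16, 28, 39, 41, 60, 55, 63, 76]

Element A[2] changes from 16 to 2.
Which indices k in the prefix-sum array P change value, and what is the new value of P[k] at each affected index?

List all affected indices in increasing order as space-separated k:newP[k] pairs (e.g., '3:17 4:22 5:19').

Answer: 2:2 3:14 4:25 5:27 6:46 7:41 8:49 9:62

Derivation:
P[k] = A[0] + ... + A[k]
P[k] includes A[2] iff k >= 2
Affected indices: 2, 3, ..., 9; delta = -14
  P[2]: 16 + -14 = 2
  P[3]: 28 + -14 = 14
  P[4]: 39 + -14 = 25
  P[5]: 41 + -14 = 27
  P[6]: 60 + -14 = 46
  P[7]: 55 + -14 = 41
  P[8]: 63 + -14 = 49
  P[9]: 76 + -14 = 62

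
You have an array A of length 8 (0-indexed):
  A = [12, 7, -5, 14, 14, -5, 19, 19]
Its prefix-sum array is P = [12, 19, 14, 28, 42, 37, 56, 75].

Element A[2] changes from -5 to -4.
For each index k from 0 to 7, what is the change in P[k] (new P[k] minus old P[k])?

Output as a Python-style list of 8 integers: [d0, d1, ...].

Element change: A[2] -5 -> -4, delta = 1
For k < 2: P[k] unchanged, delta_P[k] = 0
For k >= 2: P[k] shifts by exactly 1
Delta array: [0, 0, 1, 1, 1, 1, 1, 1]

Answer: [0, 0, 1, 1, 1, 1, 1, 1]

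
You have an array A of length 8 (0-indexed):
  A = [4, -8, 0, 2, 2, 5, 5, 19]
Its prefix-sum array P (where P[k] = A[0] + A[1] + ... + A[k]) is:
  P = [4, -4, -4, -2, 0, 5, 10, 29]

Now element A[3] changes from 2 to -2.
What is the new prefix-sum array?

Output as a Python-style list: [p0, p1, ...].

Answer: [4, -4, -4, -6, -4, 1, 6, 25]

Derivation:
Change: A[3] 2 -> -2, delta = -4
P[k] for k < 3: unchanged (A[3] not included)
P[k] for k >= 3: shift by delta = -4
  P[0] = 4 + 0 = 4
  P[1] = -4 + 0 = -4
  P[2] = -4 + 0 = -4
  P[3] = -2 + -4 = -6
  P[4] = 0 + -4 = -4
  P[5] = 5 + -4 = 1
  P[6] = 10 + -4 = 6
  P[7] = 29 + -4 = 25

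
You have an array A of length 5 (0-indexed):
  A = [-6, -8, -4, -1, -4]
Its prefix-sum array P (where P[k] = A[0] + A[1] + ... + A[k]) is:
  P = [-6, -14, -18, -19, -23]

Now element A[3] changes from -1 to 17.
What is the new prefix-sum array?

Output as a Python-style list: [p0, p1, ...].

Change: A[3] -1 -> 17, delta = 18
P[k] for k < 3: unchanged (A[3] not included)
P[k] for k >= 3: shift by delta = 18
  P[0] = -6 + 0 = -6
  P[1] = -14 + 0 = -14
  P[2] = -18 + 0 = -18
  P[3] = -19 + 18 = -1
  P[4] = -23 + 18 = -5

Answer: [-6, -14, -18, -1, -5]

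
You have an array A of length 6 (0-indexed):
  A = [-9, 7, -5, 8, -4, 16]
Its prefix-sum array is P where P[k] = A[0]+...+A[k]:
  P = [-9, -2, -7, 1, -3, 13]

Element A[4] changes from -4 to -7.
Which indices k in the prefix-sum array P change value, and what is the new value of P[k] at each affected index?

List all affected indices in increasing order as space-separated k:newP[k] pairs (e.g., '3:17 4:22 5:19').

P[k] = A[0] + ... + A[k]
P[k] includes A[4] iff k >= 4
Affected indices: 4, 5, ..., 5; delta = -3
  P[4]: -3 + -3 = -6
  P[5]: 13 + -3 = 10

Answer: 4:-6 5:10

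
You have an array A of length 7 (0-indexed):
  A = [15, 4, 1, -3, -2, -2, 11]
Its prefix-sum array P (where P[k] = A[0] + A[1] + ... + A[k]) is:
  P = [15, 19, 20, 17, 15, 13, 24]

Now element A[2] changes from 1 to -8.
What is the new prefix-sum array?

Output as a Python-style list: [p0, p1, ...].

Answer: [15, 19, 11, 8, 6, 4, 15]

Derivation:
Change: A[2] 1 -> -8, delta = -9
P[k] for k < 2: unchanged (A[2] not included)
P[k] for k >= 2: shift by delta = -9
  P[0] = 15 + 0 = 15
  P[1] = 19 + 0 = 19
  P[2] = 20 + -9 = 11
  P[3] = 17 + -9 = 8
  P[4] = 15 + -9 = 6
  P[5] = 13 + -9 = 4
  P[6] = 24 + -9 = 15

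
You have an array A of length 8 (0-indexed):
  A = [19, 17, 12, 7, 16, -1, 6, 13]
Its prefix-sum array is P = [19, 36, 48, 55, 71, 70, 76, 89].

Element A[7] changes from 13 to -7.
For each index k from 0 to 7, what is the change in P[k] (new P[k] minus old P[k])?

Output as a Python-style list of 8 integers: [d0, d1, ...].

Element change: A[7] 13 -> -7, delta = -20
For k < 7: P[k] unchanged, delta_P[k] = 0
For k >= 7: P[k] shifts by exactly -20
Delta array: [0, 0, 0, 0, 0, 0, 0, -20]

Answer: [0, 0, 0, 0, 0, 0, 0, -20]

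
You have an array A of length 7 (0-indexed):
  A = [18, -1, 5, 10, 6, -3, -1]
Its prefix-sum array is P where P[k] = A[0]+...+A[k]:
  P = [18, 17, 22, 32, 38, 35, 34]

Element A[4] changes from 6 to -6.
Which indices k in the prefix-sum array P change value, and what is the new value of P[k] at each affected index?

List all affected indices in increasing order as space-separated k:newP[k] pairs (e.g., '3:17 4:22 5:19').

Answer: 4:26 5:23 6:22

Derivation:
P[k] = A[0] + ... + A[k]
P[k] includes A[4] iff k >= 4
Affected indices: 4, 5, ..., 6; delta = -12
  P[4]: 38 + -12 = 26
  P[5]: 35 + -12 = 23
  P[6]: 34 + -12 = 22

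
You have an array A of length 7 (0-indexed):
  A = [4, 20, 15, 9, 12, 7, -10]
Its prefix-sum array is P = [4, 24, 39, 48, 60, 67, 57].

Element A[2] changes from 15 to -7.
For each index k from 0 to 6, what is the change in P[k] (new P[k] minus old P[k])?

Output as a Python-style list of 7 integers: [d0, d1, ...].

Answer: [0, 0, -22, -22, -22, -22, -22]

Derivation:
Element change: A[2] 15 -> -7, delta = -22
For k < 2: P[k] unchanged, delta_P[k] = 0
For k >= 2: P[k] shifts by exactly -22
Delta array: [0, 0, -22, -22, -22, -22, -22]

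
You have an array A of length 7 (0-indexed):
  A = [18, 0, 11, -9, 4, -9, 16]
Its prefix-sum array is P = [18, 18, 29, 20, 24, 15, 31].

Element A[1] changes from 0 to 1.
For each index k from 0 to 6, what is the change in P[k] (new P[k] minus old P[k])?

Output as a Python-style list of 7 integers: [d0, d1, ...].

Answer: [0, 1, 1, 1, 1, 1, 1]

Derivation:
Element change: A[1] 0 -> 1, delta = 1
For k < 1: P[k] unchanged, delta_P[k] = 0
For k >= 1: P[k] shifts by exactly 1
Delta array: [0, 1, 1, 1, 1, 1, 1]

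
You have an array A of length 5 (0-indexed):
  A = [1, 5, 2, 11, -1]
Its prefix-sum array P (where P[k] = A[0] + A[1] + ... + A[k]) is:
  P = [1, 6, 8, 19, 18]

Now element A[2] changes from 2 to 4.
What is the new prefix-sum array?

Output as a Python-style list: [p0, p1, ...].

Change: A[2] 2 -> 4, delta = 2
P[k] for k < 2: unchanged (A[2] not included)
P[k] for k >= 2: shift by delta = 2
  P[0] = 1 + 0 = 1
  P[1] = 6 + 0 = 6
  P[2] = 8 + 2 = 10
  P[3] = 19 + 2 = 21
  P[4] = 18 + 2 = 20

Answer: [1, 6, 10, 21, 20]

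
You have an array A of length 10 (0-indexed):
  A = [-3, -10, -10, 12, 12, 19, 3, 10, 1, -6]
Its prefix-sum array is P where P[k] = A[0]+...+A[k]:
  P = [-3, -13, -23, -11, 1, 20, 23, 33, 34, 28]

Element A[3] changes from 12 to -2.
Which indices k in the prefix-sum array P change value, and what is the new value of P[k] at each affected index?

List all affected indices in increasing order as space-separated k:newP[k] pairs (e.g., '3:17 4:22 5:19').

P[k] = A[0] + ... + A[k]
P[k] includes A[3] iff k >= 3
Affected indices: 3, 4, ..., 9; delta = -14
  P[3]: -11 + -14 = -25
  P[4]: 1 + -14 = -13
  P[5]: 20 + -14 = 6
  P[6]: 23 + -14 = 9
  P[7]: 33 + -14 = 19
  P[8]: 34 + -14 = 20
  P[9]: 28 + -14 = 14

Answer: 3:-25 4:-13 5:6 6:9 7:19 8:20 9:14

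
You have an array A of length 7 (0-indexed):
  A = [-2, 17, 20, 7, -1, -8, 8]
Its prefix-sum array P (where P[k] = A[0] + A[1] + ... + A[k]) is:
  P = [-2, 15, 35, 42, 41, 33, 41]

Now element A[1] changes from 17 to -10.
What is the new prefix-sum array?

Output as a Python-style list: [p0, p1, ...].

Change: A[1] 17 -> -10, delta = -27
P[k] for k < 1: unchanged (A[1] not included)
P[k] for k >= 1: shift by delta = -27
  P[0] = -2 + 0 = -2
  P[1] = 15 + -27 = -12
  P[2] = 35 + -27 = 8
  P[3] = 42 + -27 = 15
  P[4] = 41 + -27 = 14
  P[5] = 33 + -27 = 6
  P[6] = 41 + -27 = 14

Answer: [-2, -12, 8, 15, 14, 6, 14]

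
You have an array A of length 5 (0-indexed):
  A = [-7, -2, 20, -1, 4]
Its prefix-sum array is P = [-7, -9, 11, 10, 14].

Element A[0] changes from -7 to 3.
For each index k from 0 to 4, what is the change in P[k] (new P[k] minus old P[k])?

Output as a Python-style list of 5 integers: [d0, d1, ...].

Element change: A[0] -7 -> 3, delta = 10
For k < 0: P[k] unchanged, delta_P[k] = 0
For k >= 0: P[k] shifts by exactly 10
Delta array: [10, 10, 10, 10, 10]

Answer: [10, 10, 10, 10, 10]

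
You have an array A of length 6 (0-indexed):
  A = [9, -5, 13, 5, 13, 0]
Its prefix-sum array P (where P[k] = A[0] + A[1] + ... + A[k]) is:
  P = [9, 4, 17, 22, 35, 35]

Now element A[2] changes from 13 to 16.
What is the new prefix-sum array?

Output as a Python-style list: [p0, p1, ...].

Answer: [9, 4, 20, 25, 38, 38]

Derivation:
Change: A[2] 13 -> 16, delta = 3
P[k] for k < 2: unchanged (A[2] not included)
P[k] for k >= 2: shift by delta = 3
  P[0] = 9 + 0 = 9
  P[1] = 4 + 0 = 4
  P[2] = 17 + 3 = 20
  P[3] = 22 + 3 = 25
  P[4] = 35 + 3 = 38
  P[5] = 35 + 3 = 38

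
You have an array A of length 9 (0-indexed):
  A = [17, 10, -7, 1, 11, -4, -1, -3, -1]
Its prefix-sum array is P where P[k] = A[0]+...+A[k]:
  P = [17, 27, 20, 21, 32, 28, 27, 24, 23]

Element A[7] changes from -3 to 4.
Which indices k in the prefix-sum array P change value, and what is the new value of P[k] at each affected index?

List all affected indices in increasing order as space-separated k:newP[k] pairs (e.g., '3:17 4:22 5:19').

P[k] = A[0] + ... + A[k]
P[k] includes A[7] iff k >= 7
Affected indices: 7, 8, ..., 8; delta = 7
  P[7]: 24 + 7 = 31
  P[8]: 23 + 7 = 30

Answer: 7:31 8:30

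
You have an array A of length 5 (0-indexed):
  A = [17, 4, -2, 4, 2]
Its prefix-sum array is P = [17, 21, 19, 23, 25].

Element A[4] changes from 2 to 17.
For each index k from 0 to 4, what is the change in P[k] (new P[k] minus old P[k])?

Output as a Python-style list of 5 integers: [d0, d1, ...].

Element change: A[4] 2 -> 17, delta = 15
For k < 4: P[k] unchanged, delta_P[k] = 0
For k >= 4: P[k] shifts by exactly 15
Delta array: [0, 0, 0, 0, 15]

Answer: [0, 0, 0, 0, 15]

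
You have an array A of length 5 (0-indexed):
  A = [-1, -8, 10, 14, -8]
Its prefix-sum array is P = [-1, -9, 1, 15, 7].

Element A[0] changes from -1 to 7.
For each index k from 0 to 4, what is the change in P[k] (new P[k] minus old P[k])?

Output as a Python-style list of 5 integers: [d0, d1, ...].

Answer: [8, 8, 8, 8, 8]

Derivation:
Element change: A[0] -1 -> 7, delta = 8
For k < 0: P[k] unchanged, delta_P[k] = 0
For k >= 0: P[k] shifts by exactly 8
Delta array: [8, 8, 8, 8, 8]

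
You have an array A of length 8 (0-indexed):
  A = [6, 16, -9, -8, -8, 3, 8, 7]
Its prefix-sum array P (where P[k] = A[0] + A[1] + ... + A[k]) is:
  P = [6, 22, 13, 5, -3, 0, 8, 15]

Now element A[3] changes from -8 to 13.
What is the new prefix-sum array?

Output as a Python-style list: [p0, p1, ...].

Change: A[3] -8 -> 13, delta = 21
P[k] for k < 3: unchanged (A[3] not included)
P[k] for k >= 3: shift by delta = 21
  P[0] = 6 + 0 = 6
  P[1] = 22 + 0 = 22
  P[2] = 13 + 0 = 13
  P[3] = 5 + 21 = 26
  P[4] = -3 + 21 = 18
  P[5] = 0 + 21 = 21
  P[6] = 8 + 21 = 29
  P[7] = 15 + 21 = 36

Answer: [6, 22, 13, 26, 18, 21, 29, 36]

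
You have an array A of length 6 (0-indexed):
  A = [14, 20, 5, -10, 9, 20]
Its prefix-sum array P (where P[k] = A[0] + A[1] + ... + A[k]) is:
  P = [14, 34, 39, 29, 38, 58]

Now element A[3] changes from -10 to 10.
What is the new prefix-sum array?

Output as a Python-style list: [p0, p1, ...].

Answer: [14, 34, 39, 49, 58, 78]

Derivation:
Change: A[3] -10 -> 10, delta = 20
P[k] for k < 3: unchanged (A[3] not included)
P[k] for k >= 3: shift by delta = 20
  P[0] = 14 + 0 = 14
  P[1] = 34 + 0 = 34
  P[2] = 39 + 0 = 39
  P[3] = 29 + 20 = 49
  P[4] = 38 + 20 = 58
  P[5] = 58 + 20 = 78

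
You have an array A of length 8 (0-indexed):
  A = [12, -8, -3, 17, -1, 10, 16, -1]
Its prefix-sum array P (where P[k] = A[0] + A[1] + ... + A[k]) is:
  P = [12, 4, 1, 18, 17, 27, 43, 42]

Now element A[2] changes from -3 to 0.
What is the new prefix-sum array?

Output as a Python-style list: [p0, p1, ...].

Answer: [12, 4, 4, 21, 20, 30, 46, 45]

Derivation:
Change: A[2] -3 -> 0, delta = 3
P[k] for k < 2: unchanged (A[2] not included)
P[k] for k >= 2: shift by delta = 3
  P[0] = 12 + 0 = 12
  P[1] = 4 + 0 = 4
  P[2] = 1 + 3 = 4
  P[3] = 18 + 3 = 21
  P[4] = 17 + 3 = 20
  P[5] = 27 + 3 = 30
  P[6] = 43 + 3 = 46
  P[7] = 42 + 3 = 45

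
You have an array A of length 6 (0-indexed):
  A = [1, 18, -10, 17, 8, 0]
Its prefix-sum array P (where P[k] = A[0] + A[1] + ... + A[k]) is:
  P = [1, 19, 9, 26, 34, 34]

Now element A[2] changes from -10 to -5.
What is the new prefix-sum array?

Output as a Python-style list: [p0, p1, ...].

Change: A[2] -10 -> -5, delta = 5
P[k] for k < 2: unchanged (A[2] not included)
P[k] for k >= 2: shift by delta = 5
  P[0] = 1 + 0 = 1
  P[1] = 19 + 0 = 19
  P[2] = 9 + 5 = 14
  P[3] = 26 + 5 = 31
  P[4] = 34 + 5 = 39
  P[5] = 34 + 5 = 39

Answer: [1, 19, 14, 31, 39, 39]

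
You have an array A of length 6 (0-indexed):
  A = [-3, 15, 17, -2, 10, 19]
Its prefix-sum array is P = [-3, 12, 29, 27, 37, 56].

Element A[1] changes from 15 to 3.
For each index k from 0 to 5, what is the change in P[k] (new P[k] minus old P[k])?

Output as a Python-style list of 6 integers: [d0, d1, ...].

Element change: A[1] 15 -> 3, delta = -12
For k < 1: P[k] unchanged, delta_P[k] = 0
For k >= 1: P[k] shifts by exactly -12
Delta array: [0, -12, -12, -12, -12, -12]

Answer: [0, -12, -12, -12, -12, -12]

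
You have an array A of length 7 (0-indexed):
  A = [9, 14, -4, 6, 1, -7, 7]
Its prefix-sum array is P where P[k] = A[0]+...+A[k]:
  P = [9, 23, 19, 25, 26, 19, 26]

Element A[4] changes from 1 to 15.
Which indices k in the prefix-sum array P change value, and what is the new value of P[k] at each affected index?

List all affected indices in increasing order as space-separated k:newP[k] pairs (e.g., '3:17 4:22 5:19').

P[k] = A[0] + ... + A[k]
P[k] includes A[4] iff k >= 4
Affected indices: 4, 5, ..., 6; delta = 14
  P[4]: 26 + 14 = 40
  P[5]: 19 + 14 = 33
  P[6]: 26 + 14 = 40

Answer: 4:40 5:33 6:40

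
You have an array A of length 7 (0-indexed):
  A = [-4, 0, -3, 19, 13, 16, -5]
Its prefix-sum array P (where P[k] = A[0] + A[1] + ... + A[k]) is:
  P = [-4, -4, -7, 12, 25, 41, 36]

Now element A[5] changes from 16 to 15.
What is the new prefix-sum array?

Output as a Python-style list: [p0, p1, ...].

Answer: [-4, -4, -7, 12, 25, 40, 35]

Derivation:
Change: A[5] 16 -> 15, delta = -1
P[k] for k < 5: unchanged (A[5] not included)
P[k] for k >= 5: shift by delta = -1
  P[0] = -4 + 0 = -4
  P[1] = -4 + 0 = -4
  P[2] = -7 + 0 = -7
  P[3] = 12 + 0 = 12
  P[4] = 25 + 0 = 25
  P[5] = 41 + -1 = 40
  P[6] = 36 + -1 = 35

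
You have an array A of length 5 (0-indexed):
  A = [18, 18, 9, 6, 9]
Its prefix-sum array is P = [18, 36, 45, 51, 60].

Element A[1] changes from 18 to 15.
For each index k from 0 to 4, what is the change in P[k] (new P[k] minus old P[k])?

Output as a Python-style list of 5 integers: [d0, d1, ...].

Answer: [0, -3, -3, -3, -3]

Derivation:
Element change: A[1] 18 -> 15, delta = -3
For k < 1: P[k] unchanged, delta_P[k] = 0
For k >= 1: P[k] shifts by exactly -3
Delta array: [0, -3, -3, -3, -3]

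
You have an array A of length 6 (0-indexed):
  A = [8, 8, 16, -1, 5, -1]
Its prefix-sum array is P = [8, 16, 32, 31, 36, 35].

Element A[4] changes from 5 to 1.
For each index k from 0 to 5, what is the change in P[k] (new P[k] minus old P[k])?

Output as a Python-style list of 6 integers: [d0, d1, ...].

Element change: A[4] 5 -> 1, delta = -4
For k < 4: P[k] unchanged, delta_P[k] = 0
For k >= 4: P[k] shifts by exactly -4
Delta array: [0, 0, 0, 0, -4, -4]

Answer: [0, 0, 0, 0, -4, -4]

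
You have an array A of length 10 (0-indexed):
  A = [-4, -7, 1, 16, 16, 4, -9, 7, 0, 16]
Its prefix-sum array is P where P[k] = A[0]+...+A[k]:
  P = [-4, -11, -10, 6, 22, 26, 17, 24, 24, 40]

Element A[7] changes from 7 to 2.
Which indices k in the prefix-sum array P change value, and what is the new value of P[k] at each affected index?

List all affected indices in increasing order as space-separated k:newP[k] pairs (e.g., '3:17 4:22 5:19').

P[k] = A[0] + ... + A[k]
P[k] includes A[7] iff k >= 7
Affected indices: 7, 8, ..., 9; delta = -5
  P[7]: 24 + -5 = 19
  P[8]: 24 + -5 = 19
  P[9]: 40 + -5 = 35

Answer: 7:19 8:19 9:35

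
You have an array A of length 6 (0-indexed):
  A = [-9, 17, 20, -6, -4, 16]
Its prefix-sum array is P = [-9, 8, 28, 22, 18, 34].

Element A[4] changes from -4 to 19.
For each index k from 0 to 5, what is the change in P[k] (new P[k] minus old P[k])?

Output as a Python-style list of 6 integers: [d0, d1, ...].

Answer: [0, 0, 0, 0, 23, 23]

Derivation:
Element change: A[4] -4 -> 19, delta = 23
For k < 4: P[k] unchanged, delta_P[k] = 0
For k >= 4: P[k] shifts by exactly 23
Delta array: [0, 0, 0, 0, 23, 23]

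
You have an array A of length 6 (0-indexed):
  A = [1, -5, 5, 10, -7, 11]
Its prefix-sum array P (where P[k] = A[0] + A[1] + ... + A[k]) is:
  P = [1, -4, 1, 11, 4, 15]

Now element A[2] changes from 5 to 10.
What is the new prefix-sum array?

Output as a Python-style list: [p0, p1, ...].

Change: A[2] 5 -> 10, delta = 5
P[k] for k < 2: unchanged (A[2] not included)
P[k] for k >= 2: shift by delta = 5
  P[0] = 1 + 0 = 1
  P[1] = -4 + 0 = -4
  P[2] = 1 + 5 = 6
  P[3] = 11 + 5 = 16
  P[4] = 4 + 5 = 9
  P[5] = 15 + 5 = 20

Answer: [1, -4, 6, 16, 9, 20]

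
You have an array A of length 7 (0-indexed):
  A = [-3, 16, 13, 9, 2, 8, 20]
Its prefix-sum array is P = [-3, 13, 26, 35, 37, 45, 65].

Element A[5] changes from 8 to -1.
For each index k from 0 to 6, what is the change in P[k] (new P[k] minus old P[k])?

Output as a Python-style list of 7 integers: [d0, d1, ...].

Element change: A[5] 8 -> -1, delta = -9
For k < 5: P[k] unchanged, delta_P[k] = 0
For k >= 5: P[k] shifts by exactly -9
Delta array: [0, 0, 0, 0, 0, -9, -9]

Answer: [0, 0, 0, 0, 0, -9, -9]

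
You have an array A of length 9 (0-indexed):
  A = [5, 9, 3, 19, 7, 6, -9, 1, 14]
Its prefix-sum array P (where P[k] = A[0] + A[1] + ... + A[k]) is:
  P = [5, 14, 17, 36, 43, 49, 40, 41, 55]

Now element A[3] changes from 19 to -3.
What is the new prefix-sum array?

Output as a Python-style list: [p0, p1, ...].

Answer: [5, 14, 17, 14, 21, 27, 18, 19, 33]

Derivation:
Change: A[3] 19 -> -3, delta = -22
P[k] for k < 3: unchanged (A[3] not included)
P[k] for k >= 3: shift by delta = -22
  P[0] = 5 + 0 = 5
  P[1] = 14 + 0 = 14
  P[2] = 17 + 0 = 17
  P[3] = 36 + -22 = 14
  P[4] = 43 + -22 = 21
  P[5] = 49 + -22 = 27
  P[6] = 40 + -22 = 18
  P[7] = 41 + -22 = 19
  P[8] = 55 + -22 = 33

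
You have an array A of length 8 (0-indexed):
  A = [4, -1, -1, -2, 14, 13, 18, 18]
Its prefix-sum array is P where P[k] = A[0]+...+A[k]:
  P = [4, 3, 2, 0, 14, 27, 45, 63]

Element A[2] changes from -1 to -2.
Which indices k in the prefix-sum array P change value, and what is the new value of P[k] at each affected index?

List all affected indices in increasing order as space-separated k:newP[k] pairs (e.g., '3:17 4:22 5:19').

Answer: 2:1 3:-1 4:13 5:26 6:44 7:62

Derivation:
P[k] = A[0] + ... + A[k]
P[k] includes A[2] iff k >= 2
Affected indices: 2, 3, ..., 7; delta = -1
  P[2]: 2 + -1 = 1
  P[3]: 0 + -1 = -1
  P[4]: 14 + -1 = 13
  P[5]: 27 + -1 = 26
  P[6]: 45 + -1 = 44
  P[7]: 63 + -1 = 62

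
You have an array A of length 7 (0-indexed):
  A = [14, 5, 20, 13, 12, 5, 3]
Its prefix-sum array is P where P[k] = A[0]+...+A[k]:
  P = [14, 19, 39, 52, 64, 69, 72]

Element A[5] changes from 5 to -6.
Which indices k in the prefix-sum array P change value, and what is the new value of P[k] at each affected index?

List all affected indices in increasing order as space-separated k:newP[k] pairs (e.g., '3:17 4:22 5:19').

P[k] = A[0] + ... + A[k]
P[k] includes A[5] iff k >= 5
Affected indices: 5, 6, ..., 6; delta = -11
  P[5]: 69 + -11 = 58
  P[6]: 72 + -11 = 61

Answer: 5:58 6:61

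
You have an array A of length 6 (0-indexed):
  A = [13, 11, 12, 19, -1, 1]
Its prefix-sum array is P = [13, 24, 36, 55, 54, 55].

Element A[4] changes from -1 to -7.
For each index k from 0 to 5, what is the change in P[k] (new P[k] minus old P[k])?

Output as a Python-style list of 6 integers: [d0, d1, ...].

Answer: [0, 0, 0, 0, -6, -6]

Derivation:
Element change: A[4] -1 -> -7, delta = -6
For k < 4: P[k] unchanged, delta_P[k] = 0
For k >= 4: P[k] shifts by exactly -6
Delta array: [0, 0, 0, 0, -6, -6]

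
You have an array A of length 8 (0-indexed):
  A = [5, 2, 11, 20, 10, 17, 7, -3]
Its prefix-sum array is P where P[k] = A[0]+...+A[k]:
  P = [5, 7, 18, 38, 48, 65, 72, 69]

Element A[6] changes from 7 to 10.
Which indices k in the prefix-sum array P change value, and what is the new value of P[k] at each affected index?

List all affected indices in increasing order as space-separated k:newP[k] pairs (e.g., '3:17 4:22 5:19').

P[k] = A[0] + ... + A[k]
P[k] includes A[6] iff k >= 6
Affected indices: 6, 7, ..., 7; delta = 3
  P[6]: 72 + 3 = 75
  P[7]: 69 + 3 = 72

Answer: 6:75 7:72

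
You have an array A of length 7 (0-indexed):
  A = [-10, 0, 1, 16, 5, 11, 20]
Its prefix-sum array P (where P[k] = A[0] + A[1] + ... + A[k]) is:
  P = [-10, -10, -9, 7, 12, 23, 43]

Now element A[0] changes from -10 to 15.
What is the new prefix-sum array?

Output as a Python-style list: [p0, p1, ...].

Answer: [15, 15, 16, 32, 37, 48, 68]

Derivation:
Change: A[0] -10 -> 15, delta = 25
P[k] for k < 0: unchanged (A[0] not included)
P[k] for k >= 0: shift by delta = 25
  P[0] = -10 + 25 = 15
  P[1] = -10 + 25 = 15
  P[2] = -9 + 25 = 16
  P[3] = 7 + 25 = 32
  P[4] = 12 + 25 = 37
  P[5] = 23 + 25 = 48
  P[6] = 43 + 25 = 68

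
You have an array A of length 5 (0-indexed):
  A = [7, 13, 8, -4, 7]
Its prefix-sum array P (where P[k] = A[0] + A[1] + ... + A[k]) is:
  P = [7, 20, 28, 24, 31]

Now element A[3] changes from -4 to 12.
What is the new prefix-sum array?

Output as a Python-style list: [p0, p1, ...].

Change: A[3] -4 -> 12, delta = 16
P[k] for k < 3: unchanged (A[3] not included)
P[k] for k >= 3: shift by delta = 16
  P[0] = 7 + 0 = 7
  P[1] = 20 + 0 = 20
  P[2] = 28 + 0 = 28
  P[3] = 24 + 16 = 40
  P[4] = 31 + 16 = 47

Answer: [7, 20, 28, 40, 47]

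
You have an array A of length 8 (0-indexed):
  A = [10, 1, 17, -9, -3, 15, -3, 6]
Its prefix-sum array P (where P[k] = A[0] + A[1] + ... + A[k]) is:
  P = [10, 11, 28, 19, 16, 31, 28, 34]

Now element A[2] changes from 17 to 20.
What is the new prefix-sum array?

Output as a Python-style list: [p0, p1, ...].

Answer: [10, 11, 31, 22, 19, 34, 31, 37]

Derivation:
Change: A[2] 17 -> 20, delta = 3
P[k] for k < 2: unchanged (A[2] not included)
P[k] for k >= 2: shift by delta = 3
  P[0] = 10 + 0 = 10
  P[1] = 11 + 0 = 11
  P[2] = 28 + 3 = 31
  P[3] = 19 + 3 = 22
  P[4] = 16 + 3 = 19
  P[5] = 31 + 3 = 34
  P[6] = 28 + 3 = 31
  P[7] = 34 + 3 = 37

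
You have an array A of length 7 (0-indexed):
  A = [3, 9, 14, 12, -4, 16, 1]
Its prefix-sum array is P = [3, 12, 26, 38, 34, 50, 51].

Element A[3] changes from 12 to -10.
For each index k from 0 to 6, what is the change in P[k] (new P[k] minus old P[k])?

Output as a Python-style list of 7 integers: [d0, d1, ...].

Answer: [0, 0, 0, -22, -22, -22, -22]

Derivation:
Element change: A[3] 12 -> -10, delta = -22
For k < 3: P[k] unchanged, delta_P[k] = 0
For k >= 3: P[k] shifts by exactly -22
Delta array: [0, 0, 0, -22, -22, -22, -22]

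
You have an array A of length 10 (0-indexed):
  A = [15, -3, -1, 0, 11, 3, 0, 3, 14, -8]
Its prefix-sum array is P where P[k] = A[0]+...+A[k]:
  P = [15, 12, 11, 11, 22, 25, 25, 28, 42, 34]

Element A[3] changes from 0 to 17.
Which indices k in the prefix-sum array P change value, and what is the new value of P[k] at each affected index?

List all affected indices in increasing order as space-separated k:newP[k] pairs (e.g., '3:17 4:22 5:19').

P[k] = A[0] + ... + A[k]
P[k] includes A[3] iff k >= 3
Affected indices: 3, 4, ..., 9; delta = 17
  P[3]: 11 + 17 = 28
  P[4]: 22 + 17 = 39
  P[5]: 25 + 17 = 42
  P[6]: 25 + 17 = 42
  P[7]: 28 + 17 = 45
  P[8]: 42 + 17 = 59
  P[9]: 34 + 17 = 51

Answer: 3:28 4:39 5:42 6:42 7:45 8:59 9:51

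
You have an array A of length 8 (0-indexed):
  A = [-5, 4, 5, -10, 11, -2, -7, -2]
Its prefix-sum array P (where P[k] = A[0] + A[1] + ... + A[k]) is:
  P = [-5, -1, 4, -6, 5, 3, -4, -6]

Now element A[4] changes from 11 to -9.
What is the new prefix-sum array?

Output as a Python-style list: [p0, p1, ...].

Answer: [-5, -1, 4, -6, -15, -17, -24, -26]

Derivation:
Change: A[4] 11 -> -9, delta = -20
P[k] for k < 4: unchanged (A[4] not included)
P[k] for k >= 4: shift by delta = -20
  P[0] = -5 + 0 = -5
  P[1] = -1 + 0 = -1
  P[2] = 4 + 0 = 4
  P[3] = -6 + 0 = -6
  P[4] = 5 + -20 = -15
  P[5] = 3 + -20 = -17
  P[6] = -4 + -20 = -24
  P[7] = -6 + -20 = -26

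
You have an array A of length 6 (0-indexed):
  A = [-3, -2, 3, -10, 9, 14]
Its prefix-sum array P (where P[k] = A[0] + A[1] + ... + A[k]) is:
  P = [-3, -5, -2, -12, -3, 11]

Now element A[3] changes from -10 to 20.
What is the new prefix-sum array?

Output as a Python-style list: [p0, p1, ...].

Answer: [-3, -5, -2, 18, 27, 41]

Derivation:
Change: A[3] -10 -> 20, delta = 30
P[k] for k < 3: unchanged (A[3] not included)
P[k] for k >= 3: shift by delta = 30
  P[0] = -3 + 0 = -3
  P[1] = -5 + 0 = -5
  P[2] = -2 + 0 = -2
  P[3] = -12 + 30 = 18
  P[4] = -3 + 30 = 27
  P[5] = 11 + 30 = 41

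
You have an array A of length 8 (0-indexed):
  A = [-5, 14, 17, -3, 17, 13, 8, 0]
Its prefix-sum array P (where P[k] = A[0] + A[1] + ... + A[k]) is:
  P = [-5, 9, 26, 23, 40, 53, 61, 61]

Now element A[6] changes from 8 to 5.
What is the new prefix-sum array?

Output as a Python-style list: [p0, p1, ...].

Answer: [-5, 9, 26, 23, 40, 53, 58, 58]

Derivation:
Change: A[6] 8 -> 5, delta = -3
P[k] for k < 6: unchanged (A[6] not included)
P[k] for k >= 6: shift by delta = -3
  P[0] = -5 + 0 = -5
  P[1] = 9 + 0 = 9
  P[2] = 26 + 0 = 26
  P[3] = 23 + 0 = 23
  P[4] = 40 + 0 = 40
  P[5] = 53 + 0 = 53
  P[6] = 61 + -3 = 58
  P[7] = 61 + -3 = 58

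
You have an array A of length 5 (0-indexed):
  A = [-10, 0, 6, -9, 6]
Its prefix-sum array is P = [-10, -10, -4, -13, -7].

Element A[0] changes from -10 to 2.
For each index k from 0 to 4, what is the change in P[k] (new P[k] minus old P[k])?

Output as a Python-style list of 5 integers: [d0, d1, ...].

Element change: A[0] -10 -> 2, delta = 12
For k < 0: P[k] unchanged, delta_P[k] = 0
For k >= 0: P[k] shifts by exactly 12
Delta array: [12, 12, 12, 12, 12]

Answer: [12, 12, 12, 12, 12]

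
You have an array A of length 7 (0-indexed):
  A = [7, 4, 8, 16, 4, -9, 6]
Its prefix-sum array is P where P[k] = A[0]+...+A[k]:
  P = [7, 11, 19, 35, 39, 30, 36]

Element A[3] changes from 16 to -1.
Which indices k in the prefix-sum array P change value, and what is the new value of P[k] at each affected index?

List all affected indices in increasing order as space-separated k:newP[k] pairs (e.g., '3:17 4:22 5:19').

Answer: 3:18 4:22 5:13 6:19

Derivation:
P[k] = A[0] + ... + A[k]
P[k] includes A[3] iff k >= 3
Affected indices: 3, 4, ..., 6; delta = -17
  P[3]: 35 + -17 = 18
  P[4]: 39 + -17 = 22
  P[5]: 30 + -17 = 13
  P[6]: 36 + -17 = 19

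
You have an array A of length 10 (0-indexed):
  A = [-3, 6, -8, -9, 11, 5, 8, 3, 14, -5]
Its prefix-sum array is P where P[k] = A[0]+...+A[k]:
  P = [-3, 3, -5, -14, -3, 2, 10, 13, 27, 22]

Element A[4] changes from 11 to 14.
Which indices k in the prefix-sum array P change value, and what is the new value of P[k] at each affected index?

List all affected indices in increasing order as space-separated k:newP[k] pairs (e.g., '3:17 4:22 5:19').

P[k] = A[0] + ... + A[k]
P[k] includes A[4] iff k >= 4
Affected indices: 4, 5, ..., 9; delta = 3
  P[4]: -3 + 3 = 0
  P[5]: 2 + 3 = 5
  P[6]: 10 + 3 = 13
  P[7]: 13 + 3 = 16
  P[8]: 27 + 3 = 30
  P[9]: 22 + 3 = 25

Answer: 4:0 5:5 6:13 7:16 8:30 9:25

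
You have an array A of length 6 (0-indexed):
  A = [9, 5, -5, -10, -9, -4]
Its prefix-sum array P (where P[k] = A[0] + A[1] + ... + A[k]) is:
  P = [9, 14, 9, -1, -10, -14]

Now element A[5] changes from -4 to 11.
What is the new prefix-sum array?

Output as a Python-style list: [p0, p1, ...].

Change: A[5] -4 -> 11, delta = 15
P[k] for k < 5: unchanged (A[5] not included)
P[k] for k >= 5: shift by delta = 15
  P[0] = 9 + 0 = 9
  P[1] = 14 + 0 = 14
  P[2] = 9 + 0 = 9
  P[3] = -1 + 0 = -1
  P[4] = -10 + 0 = -10
  P[5] = -14 + 15 = 1

Answer: [9, 14, 9, -1, -10, 1]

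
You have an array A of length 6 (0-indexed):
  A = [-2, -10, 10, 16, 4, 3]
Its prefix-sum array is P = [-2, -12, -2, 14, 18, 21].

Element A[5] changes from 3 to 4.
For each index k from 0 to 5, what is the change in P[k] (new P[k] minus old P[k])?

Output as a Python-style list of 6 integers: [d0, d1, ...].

Answer: [0, 0, 0, 0, 0, 1]

Derivation:
Element change: A[5] 3 -> 4, delta = 1
For k < 5: P[k] unchanged, delta_P[k] = 0
For k >= 5: P[k] shifts by exactly 1
Delta array: [0, 0, 0, 0, 0, 1]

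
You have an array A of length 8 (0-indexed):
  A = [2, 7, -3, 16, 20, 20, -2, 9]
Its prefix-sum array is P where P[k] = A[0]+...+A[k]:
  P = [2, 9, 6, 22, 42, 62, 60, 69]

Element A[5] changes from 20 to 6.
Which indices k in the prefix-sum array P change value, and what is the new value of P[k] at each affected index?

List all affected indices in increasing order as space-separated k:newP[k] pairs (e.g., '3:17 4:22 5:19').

P[k] = A[0] + ... + A[k]
P[k] includes A[5] iff k >= 5
Affected indices: 5, 6, ..., 7; delta = -14
  P[5]: 62 + -14 = 48
  P[6]: 60 + -14 = 46
  P[7]: 69 + -14 = 55

Answer: 5:48 6:46 7:55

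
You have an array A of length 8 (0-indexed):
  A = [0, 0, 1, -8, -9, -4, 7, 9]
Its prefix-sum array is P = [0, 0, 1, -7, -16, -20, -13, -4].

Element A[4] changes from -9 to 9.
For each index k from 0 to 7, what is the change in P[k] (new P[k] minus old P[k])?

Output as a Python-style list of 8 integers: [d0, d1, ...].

Answer: [0, 0, 0, 0, 18, 18, 18, 18]

Derivation:
Element change: A[4] -9 -> 9, delta = 18
For k < 4: P[k] unchanged, delta_P[k] = 0
For k >= 4: P[k] shifts by exactly 18
Delta array: [0, 0, 0, 0, 18, 18, 18, 18]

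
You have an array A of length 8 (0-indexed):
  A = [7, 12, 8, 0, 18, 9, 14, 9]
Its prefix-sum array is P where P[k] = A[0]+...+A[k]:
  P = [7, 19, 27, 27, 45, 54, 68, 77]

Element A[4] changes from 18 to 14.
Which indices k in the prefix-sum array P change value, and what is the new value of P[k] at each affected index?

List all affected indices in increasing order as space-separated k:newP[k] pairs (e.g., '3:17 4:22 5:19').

P[k] = A[0] + ... + A[k]
P[k] includes A[4] iff k >= 4
Affected indices: 4, 5, ..., 7; delta = -4
  P[4]: 45 + -4 = 41
  P[5]: 54 + -4 = 50
  P[6]: 68 + -4 = 64
  P[7]: 77 + -4 = 73

Answer: 4:41 5:50 6:64 7:73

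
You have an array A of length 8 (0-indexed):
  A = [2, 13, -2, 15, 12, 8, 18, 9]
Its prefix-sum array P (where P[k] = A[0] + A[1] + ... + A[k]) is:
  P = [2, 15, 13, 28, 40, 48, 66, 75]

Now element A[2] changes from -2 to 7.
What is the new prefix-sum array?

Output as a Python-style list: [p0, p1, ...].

Change: A[2] -2 -> 7, delta = 9
P[k] for k < 2: unchanged (A[2] not included)
P[k] for k >= 2: shift by delta = 9
  P[0] = 2 + 0 = 2
  P[1] = 15 + 0 = 15
  P[2] = 13 + 9 = 22
  P[3] = 28 + 9 = 37
  P[4] = 40 + 9 = 49
  P[5] = 48 + 9 = 57
  P[6] = 66 + 9 = 75
  P[7] = 75 + 9 = 84

Answer: [2, 15, 22, 37, 49, 57, 75, 84]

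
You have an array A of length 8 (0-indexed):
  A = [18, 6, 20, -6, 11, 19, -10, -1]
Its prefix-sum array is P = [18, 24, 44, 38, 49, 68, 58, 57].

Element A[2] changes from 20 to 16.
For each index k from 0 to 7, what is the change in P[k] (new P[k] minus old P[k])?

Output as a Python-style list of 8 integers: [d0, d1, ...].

Answer: [0, 0, -4, -4, -4, -4, -4, -4]

Derivation:
Element change: A[2] 20 -> 16, delta = -4
For k < 2: P[k] unchanged, delta_P[k] = 0
For k >= 2: P[k] shifts by exactly -4
Delta array: [0, 0, -4, -4, -4, -4, -4, -4]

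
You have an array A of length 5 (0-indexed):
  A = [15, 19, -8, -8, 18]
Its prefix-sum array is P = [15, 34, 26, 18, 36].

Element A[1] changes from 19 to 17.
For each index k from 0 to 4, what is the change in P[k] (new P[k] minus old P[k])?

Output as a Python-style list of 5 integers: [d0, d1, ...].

Answer: [0, -2, -2, -2, -2]

Derivation:
Element change: A[1] 19 -> 17, delta = -2
For k < 1: P[k] unchanged, delta_P[k] = 0
For k >= 1: P[k] shifts by exactly -2
Delta array: [0, -2, -2, -2, -2]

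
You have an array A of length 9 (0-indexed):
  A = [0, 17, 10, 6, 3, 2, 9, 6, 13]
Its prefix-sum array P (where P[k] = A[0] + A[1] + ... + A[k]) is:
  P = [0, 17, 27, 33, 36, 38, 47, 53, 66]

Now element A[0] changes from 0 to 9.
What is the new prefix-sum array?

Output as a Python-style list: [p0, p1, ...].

Change: A[0] 0 -> 9, delta = 9
P[k] for k < 0: unchanged (A[0] not included)
P[k] for k >= 0: shift by delta = 9
  P[0] = 0 + 9 = 9
  P[1] = 17 + 9 = 26
  P[2] = 27 + 9 = 36
  P[3] = 33 + 9 = 42
  P[4] = 36 + 9 = 45
  P[5] = 38 + 9 = 47
  P[6] = 47 + 9 = 56
  P[7] = 53 + 9 = 62
  P[8] = 66 + 9 = 75

Answer: [9, 26, 36, 42, 45, 47, 56, 62, 75]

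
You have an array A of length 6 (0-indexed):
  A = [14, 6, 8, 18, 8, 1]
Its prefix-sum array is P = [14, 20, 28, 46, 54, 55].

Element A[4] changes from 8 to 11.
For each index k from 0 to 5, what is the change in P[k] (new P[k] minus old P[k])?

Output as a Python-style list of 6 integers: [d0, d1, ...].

Element change: A[4] 8 -> 11, delta = 3
For k < 4: P[k] unchanged, delta_P[k] = 0
For k >= 4: P[k] shifts by exactly 3
Delta array: [0, 0, 0, 0, 3, 3]

Answer: [0, 0, 0, 0, 3, 3]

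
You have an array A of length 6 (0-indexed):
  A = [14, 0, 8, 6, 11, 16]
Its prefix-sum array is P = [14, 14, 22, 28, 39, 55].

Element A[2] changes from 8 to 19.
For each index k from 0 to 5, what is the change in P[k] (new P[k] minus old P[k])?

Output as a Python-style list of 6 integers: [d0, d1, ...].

Element change: A[2] 8 -> 19, delta = 11
For k < 2: P[k] unchanged, delta_P[k] = 0
For k >= 2: P[k] shifts by exactly 11
Delta array: [0, 0, 11, 11, 11, 11]

Answer: [0, 0, 11, 11, 11, 11]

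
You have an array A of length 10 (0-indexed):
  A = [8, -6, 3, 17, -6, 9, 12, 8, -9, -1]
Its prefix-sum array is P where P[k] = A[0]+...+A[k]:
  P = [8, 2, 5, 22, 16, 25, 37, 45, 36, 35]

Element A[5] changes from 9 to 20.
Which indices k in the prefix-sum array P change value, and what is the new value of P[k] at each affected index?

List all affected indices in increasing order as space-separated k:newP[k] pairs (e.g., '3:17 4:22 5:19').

P[k] = A[0] + ... + A[k]
P[k] includes A[5] iff k >= 5
Affected indices: 5, 6, ..., 9; delta = 11
  P[5]: 25 + 11 = 36
  P[6]: 37 + 11 = 48
  P[7]: 45 + 11 = 56
  P[8]: 36 + 11 = 47
  P[9]: 35 + 11 = 46

Answer: 5:36 6:48 7:56 8:47 9:46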